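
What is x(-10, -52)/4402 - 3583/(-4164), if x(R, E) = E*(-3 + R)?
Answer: 9293615/9164964 ≈ 1.0140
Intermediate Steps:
x(-10, -52)/4402 - 3583/(-4164) = -52*(-3 - 10)/4402 - 3583/(-4164) = -52*(-13)*(1/4402) - 3583*(-1/4164) = 676*(1/4402) + 3583/4164 = 338/2201 + 3583/4164 = 9293615/9164964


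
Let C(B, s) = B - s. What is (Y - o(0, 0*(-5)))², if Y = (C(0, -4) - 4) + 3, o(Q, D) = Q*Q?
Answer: 9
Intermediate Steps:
o(Q, D) = Q²
Y = 3 (Y = ((0 - 1*(-4)) - 4) + 3 = ((0 + 4) - 4) + 3 = (4 - 4) + 3 = 0 + 3 = 3)
(Y - o(0, 0*(-5)))² = (3 - 1*0²)² = (3 - 1*0)² = (3 + 0)² = 3² = 9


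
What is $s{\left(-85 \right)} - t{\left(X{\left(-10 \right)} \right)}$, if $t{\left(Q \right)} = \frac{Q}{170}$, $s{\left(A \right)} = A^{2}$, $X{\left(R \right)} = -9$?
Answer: $\frac{1228259}{170} \approx 7225.1$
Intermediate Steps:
$t{\left(Q \right)} = \frac{Q}{170}$ ($t{\left(Q \right)} = Q \frac{1}{170} = \frac{Q}{170}$)
$s{\left(-85 \right)} - t{\left(X{\left(-10 \right)} \right)} = \left(-85\right)^{2} - \frac{1}{170} \left(-9\right) = 7225 - - \frac{9}{170} = 7225 + \frac{9}{170} = \frac{1228259}{170}$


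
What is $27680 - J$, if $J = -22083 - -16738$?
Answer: $33025$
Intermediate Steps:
$J = -5345$ ($J = -22083 + 16738 = -5345$)
$27680 - J = 27680 - -5345 = 27680 + 5345 = 33025$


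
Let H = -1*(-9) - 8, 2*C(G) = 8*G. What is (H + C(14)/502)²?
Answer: 77841/63001 ≈ 1.2356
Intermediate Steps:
C(G) = 4*G (C(G) = (8*G)/2 = 4*G)
H = 1 (H = 9 - 8 = 1)
(H + C(14)/502)² = (1 + (4*14)/502)² = (1 + 56*(1/502))² = (1 + 28/251)² = (279/251)² = 77841/63001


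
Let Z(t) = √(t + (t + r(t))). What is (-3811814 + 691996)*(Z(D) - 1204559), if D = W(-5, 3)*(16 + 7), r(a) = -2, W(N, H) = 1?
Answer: 3758004850262 - 6239636*√11 ≈ 3.7580e+12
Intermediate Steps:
D = 23 (D = 1*(16 + 7) = 1*23 = 23)
Z(t) = √(-2 + 2*t) (Z(t) = √(t + (t - 2)) = √(t + (-2 + t)) = √(-2 + 2*t))
(-3811814 + 691996)*(Z(D) - 1204559) = (-3811814 + 691996)*(√(-2 + 2*23) - 1204559) = -3119818*(√(-2 + 46) - 1204559) = -3119818*(√44 - 1204559) = -3119818*(2*√11 - 1204559) = -3119818*(-1204559 + 2*√11) = 3758004850262 - 6239636*√11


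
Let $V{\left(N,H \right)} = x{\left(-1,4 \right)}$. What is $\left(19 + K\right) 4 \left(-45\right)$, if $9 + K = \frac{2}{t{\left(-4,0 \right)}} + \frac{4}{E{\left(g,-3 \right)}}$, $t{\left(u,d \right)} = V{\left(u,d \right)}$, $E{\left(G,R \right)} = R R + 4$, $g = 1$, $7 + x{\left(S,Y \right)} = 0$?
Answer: $- \frac{164160}{91} \approx -1804.0$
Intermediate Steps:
$x{\left(S,Y \right)} = -7$ ($x{\left(S,Y \right)} = -7 + 0 = -7$)
$V{\left(N,H \right)} = -7$
$E{\left(G,R \right)} = 4 + R^{2}$ ($E{\left(G,R \right)} = R^{2} + 4 = 4 + R^{2}$)
$t{\left(u,d \right)} = -7$
$K = - \frac{817}{91}$ ($K = -9 + \left(\frac{2}{-7} + \frac{4}{4 + \left(-3\right)^{2}}\right) = -9 + \left(2 \left(- \frac{1}{7}\right) + \frac{4}{4 + 9}\right) = -9 - \left(\frac{2}{7} - \frac{4}{13}\right) = -9 + \left(- \frac{2}{7} + 4 \cdot \frac{1}{13}\right) = -9 + \left(- \frac{2}{7} + \frac{4}{13}\right) = -9 + \frac{2}{91} = - \frac{817}{91} \approx -8.978$)
$\left(19 + K\right) 4 \left(-45\right) = \left(19 - \frac{817}{91}\right) 4 \left(-45\right) = \frac{912}{91} \cdot 4 \left(-45\right) = \frac{3648}{91} \left(-45\right) = - \frac{164160}{91}$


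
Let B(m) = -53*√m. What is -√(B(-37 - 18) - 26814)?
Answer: -√(-26814 - 53*I*√55) ≈ -1.2001 + 163.75*I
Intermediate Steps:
-√(B(-37 - 18) - 26814) = -√(-53*√(-37 - 18) - 26814) = -√(-53*I*√55 - 26814) = -√(-26814 - 53*I*√55)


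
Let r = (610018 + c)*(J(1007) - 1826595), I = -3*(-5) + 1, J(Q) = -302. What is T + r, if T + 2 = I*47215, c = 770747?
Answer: -2522514680767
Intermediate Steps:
I = 16 (I = 15 + 1 = 16)
T = 755438 (T = -2 + 16*47215 = -2 + 755440 = 755438)
r = -2522515436205 (r = (610018 + 770747)*(-302 - 1826595) = 1380765*(-1826897) = -2522515436205)
T + r = 755438 - 2522515436205 = -2522514680767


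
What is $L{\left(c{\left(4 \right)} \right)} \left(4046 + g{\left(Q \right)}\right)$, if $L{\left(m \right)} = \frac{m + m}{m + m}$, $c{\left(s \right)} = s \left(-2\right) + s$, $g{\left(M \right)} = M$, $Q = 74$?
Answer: $4120$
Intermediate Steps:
$c{\left(s \right)} = - s$ ($c{\left(s \right)} = - 2 s + s = - s$)
$L{\left(m \right)} = 1$ ($L{\left(m \right)} = \frac{2 m}{2 m} = 2 m \frac{1}{2 m} = 1$)
$L{\left(c{\left(4 \right)} \right)} \left(4046 + g{\left(Q \right)}\right) = 1 \left(4046 + 74\right) = 1 \cdot 4120 = 4120$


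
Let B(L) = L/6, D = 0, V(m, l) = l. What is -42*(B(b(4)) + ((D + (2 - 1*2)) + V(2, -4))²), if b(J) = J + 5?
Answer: -735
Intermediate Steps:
b(J) = 5 + J
B(L) = L/6 (B(L) = L*(⅙) = L/6)
-42*(B(b(4)) + ((D + (2 - 1*2)) + V(2, -4))²) = -42*((5 + 4)/6 + ((0 + (2 - 1*2)) - 4)²) = -42*((⅙)*9 + ((0 + (2 - 2)) - 4)²) = -42*(3/2 + ((0 + 0) - 4)²) = -42*(3/2 + (0 - 4)²) = -42*(3/2 + (-4)²) = -42*(3/2 + 16) = -42*35/2 = -735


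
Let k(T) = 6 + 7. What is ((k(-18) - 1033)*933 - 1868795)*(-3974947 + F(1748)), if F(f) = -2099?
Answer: 11217079275930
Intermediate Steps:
k(T) = 13
((k(-18) - 1033)*933 - 1868795)*(-3974947 + F(1748)) = ((13 - 1033)*933 - 1868795)*(-3974947 - 2099) = (-1020*933 - 1868795)*(-3977046) = (-951660 - 1868795)*(-3977046) = -2820455*(-3977046) = 11217079275930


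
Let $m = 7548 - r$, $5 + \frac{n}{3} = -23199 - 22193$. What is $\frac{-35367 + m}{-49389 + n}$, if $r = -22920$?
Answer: $\frac{1633}{61860} \approx 0.026398$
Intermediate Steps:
$n = -136191$ ($n = -15 + 3 \left(-23199 - 22193\right) = -15 + 3 \left(-45392\right) = -15 - 136176 = -136191$)
$m = 30468$ ($m = 7548 - -22920 = 7548 + 22920 = 30468$)
$\frac{-35367 + m}{-49389 + n} = \frac{-35367 + 30468}{-49389 - 136191} = - \frac{4899}{-185580} = \left(-4899\right) \left(- \frac{1}{185580}\right) = \frac{1633}{61860}$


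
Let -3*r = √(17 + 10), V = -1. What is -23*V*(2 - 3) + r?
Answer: -23 - √3 ≈ -24.732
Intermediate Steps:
r = -√3 (r = -√(17 + 10)/3 = -√3 ≈ -1.7320)
-23*V*(2 - 3) + r = -(-23)*(2 - 3) - √3 = -(-23)*(-1) - √3 = -23*1 - √3 = -23 - √3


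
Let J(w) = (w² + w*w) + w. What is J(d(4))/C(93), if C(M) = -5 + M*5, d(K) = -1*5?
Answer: 9/92 ≈ 0.097826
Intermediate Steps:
d(K) = -5
J(w) = w + 2*w² (J(w) = (w² + w²) + w = 2*w² + w = w + 2*w²)
C(M) = -5 + 5*M
J(d(4))/C(93) = (-5*(1 + 2*(-5)))/(-5 + 5*93) = (-5*(1 - 10))/(-5 + 465) = -5*(-9)/460 = 45*(1/460) = 9/92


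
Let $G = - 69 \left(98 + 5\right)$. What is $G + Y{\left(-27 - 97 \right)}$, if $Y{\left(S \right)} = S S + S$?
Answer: $8145$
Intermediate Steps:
$G = -7107$ ($G = \left(-69\right) 103 = -7107$)
$Y{\left(S \right)} = S + S^{2}$ ($Y{\left(S \right)} = S^{2} + S = S + S^{2}$)
$G + Y{\left(-27 - 97 \right)} = -7107 + \left(-27 - 97\right) \left(1 - 124\right) = -7107 - 124 \left(1 - 124\right) = -7107 - -15252 = -7107 + 15252 = 8145$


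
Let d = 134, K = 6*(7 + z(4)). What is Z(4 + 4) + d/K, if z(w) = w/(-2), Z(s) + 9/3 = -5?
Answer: -53/15 ≈ -3.5333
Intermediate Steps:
Z(s) = -8 (Z(s) = -3 - 5 = -8)
z(w) = -w/2 (z(w) = w*(-1/2) = -w/2)
K = 30 (K = 6*(7 - 1/2*4) = 6*(7 - 2) = 6*5 = 30)
Z(4 + 4) + d/K = -8 + 134/30 = -8 + 134*(1/30) = -8 + 67/15 = -53/15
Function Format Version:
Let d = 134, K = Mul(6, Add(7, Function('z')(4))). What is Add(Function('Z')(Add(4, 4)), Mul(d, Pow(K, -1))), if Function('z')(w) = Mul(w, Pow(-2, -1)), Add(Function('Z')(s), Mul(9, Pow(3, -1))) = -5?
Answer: Rational(-53, 15) ≈ -3.5333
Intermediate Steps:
Function('Z')(s) = -8 (Function('Z')(s) = Add(-3, -5) = -8)
Function('z')(w) = Mul(Rational(-1, 2), w) (Function('z')(w) = Mul(w, Rational(-1, 2)) = Mul(Rational(-1, 2), w))
K = 30 (K = Mul(6, Add(7, Mul(Rational(-1, 2), 4))) = Mul(6, Add(7, -2)) = Mul(6, 5) = 30)
Add(Function('Z')(Add(4, 4)), Mul(d, Pow(K, -1))) = Add(-8, Mul(134, Pow(30, -1))) = Add(-8, Mul(134, Rational(1, 30))) = Add(-8, Rational(67, 15)) = Rational(-53, 15)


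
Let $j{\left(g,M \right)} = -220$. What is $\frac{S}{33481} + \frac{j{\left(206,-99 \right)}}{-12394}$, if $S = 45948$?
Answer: $\frac{41203238}{29640251} \approx 1.3901$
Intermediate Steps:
$\frac{S}{33481} + \frac{j{\left(206,-99 \right)}}{-12394} = \frac{45948}{33481} - \frac{220}{-12394} = 45948 \cdot \frac{1}{33481} - - \frac{110}{6197} = \frac{6564}{4783} + \frac{110}{6197} = \frac{41203238}{29640251}$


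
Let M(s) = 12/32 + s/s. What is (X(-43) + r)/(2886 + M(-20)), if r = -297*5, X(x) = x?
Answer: -12224/23099 ≈ -0.52920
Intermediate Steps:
M(s) = 11/8 (M(s) = 12*(1/32) + 1 = 3/8 + 1 = 11/8)
r = -1485
(X(-43) + r)/(2886 + M(-20)) = (-43 - 1485)/(2886 + 11/8) = -1528/23099/8 = -1528*8/23099 = -12224/23099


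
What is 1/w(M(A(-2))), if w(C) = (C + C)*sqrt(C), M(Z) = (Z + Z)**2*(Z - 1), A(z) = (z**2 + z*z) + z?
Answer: sqrt(5)/86400 ≈ 2.5880e-5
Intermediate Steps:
A(z) = z + 2*z**2 (A(z) = (z**2 + z**2) + z = 2*z**2 + z = z + 2*z**2)
M(Z) = 4*Z**2*(-1 + Z) (M(Z) = (2*Z)**2*(-1 + Z) = (4*Z**2)*(-1 + Z) = 4*Z**2*(-1 + Z))
w(C) = 2*C**(3/2) (w(C) = (2*C)*sqrt(C) = 2*C**(3/2))
1/w(M(A(-2))) = 1/(2*(4*(-2*(1 + 2*(-2)))**2*(-1 - 2*(1 + 2*(-2))))**(3/2)) = 1/(2*(4*(-2*(1 - 4))**2*(-1 - 2*(1 - 4)))**(3/2)) = 1/(2*(4*(-2*(-3))**2*(-1 - 2*(-3)))**(3/2)) = 1/(2*(4*6**2*(-1 + 6))**(3/2)) = 1/(2*(4*36*5)**(3/2)) = 1/(2*720**(3/2)) = 1/(2*(8640*sqrt(5))) = 1/(17280*sqrt(5)) = sqrt(5)/86400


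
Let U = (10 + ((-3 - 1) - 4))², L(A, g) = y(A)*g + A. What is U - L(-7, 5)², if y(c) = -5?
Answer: -1020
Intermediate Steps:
L(A, g) = A - 5*g (L(A, g) = -5*g + A = A - 5*g)
U = 4 (U = (10 + (-4 - 4))² = (10 - 8)² = 2² = 4)
U - L(-7, 5)² = 4 - (-7 - 5*5)² = 4 - (-7 - 25)² = 4 - 1*(-32)² = 4 - 1*1024 = 4 - 1024 = -1020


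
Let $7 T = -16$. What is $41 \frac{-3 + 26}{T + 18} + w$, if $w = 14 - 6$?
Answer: $\frac{7481}{110} \approx 68.009$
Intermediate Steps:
$w = 8$
$T = - \frac{16}{7}$ ($T = \frac{1}{7} \left(-16\right) = - \frac{16}{7} \approx -2.2857$)
$41 \frac{-3 + 26}{T + 18} + w = 41 \frac{-3 + 26}{- \frac{16}{7} + 18} + 8 = 41 \frac{23}{\frac{110}{7}} + 8 = 41 \cdot 23 \cdot \frac{7}{110} + 8 = 41 \cdot \frac{161}{110} + 8 = \frac{6601}{110} + 8 = \frac{7481}{110}$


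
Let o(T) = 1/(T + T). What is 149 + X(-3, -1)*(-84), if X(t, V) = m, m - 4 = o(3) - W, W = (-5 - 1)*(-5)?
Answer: 2319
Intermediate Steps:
o(T) = 1/(2*T)
W = 30 (W = -6*(-5) = 30)
m = -155/6 (m = 4 + ((½)/3 - 1*30) = 4 + ((½)*(⅓) - 30) = 4 + (⅙ - 30) = 4 - 179/6 = -155/6 ≈ -25.833)
X(t, V) = -155/6
149 + X(-3, -1)*(-84) = 149 - 155/6*(-84) = 149 + 2170 = 2319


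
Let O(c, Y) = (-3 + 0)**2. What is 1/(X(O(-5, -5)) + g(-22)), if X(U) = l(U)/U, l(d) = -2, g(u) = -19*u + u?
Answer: 9/3562 ≈ 0.0025267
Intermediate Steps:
g(u) = -18*u
O(c, Y) = 9 (O(c, Y) = (-3)**2 = 9)
X(U) = -2/U
1/(X(O(-5, -5)) + g(-22)) = 1/(-2/9 - 18*(-22)) = 1/(-2*1/9 + 396) = 1/(-2/9 + 396) = 1/(3562/9) = 9/3562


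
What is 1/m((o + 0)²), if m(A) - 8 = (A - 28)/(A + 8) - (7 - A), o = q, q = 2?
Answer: ⅓ ≈ 0.33333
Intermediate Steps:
o = 2
m(A) = 1 + A + (-28 + A)/(8 + A) (m(A) = 8 + ((A - 28)/(A + 8) - (7 - A)) = 8 + ((-28 + A)/(8 + A) + (-7 + A)) = 8 + (-7 + A + (-28 + A)/(8 + A)) = 1 + A + (-28 + A)/(8 + A))
1/m((o + 0)²) = 1/((-20 + ((2 + 0)²)² + 10*(2 + 0)²)/(8 + (2 + 0)²)) = 1/((-20 + (2²)² + 10*2²)/(8 + 2²)) = 1/((-20 + 4² + 10*4)/(8 + 4)) = 1/((-20 + 16 + 40)/12) = 1/((1/12)*36) = 1/3 = ⅓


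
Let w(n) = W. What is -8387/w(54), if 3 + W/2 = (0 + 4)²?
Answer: -8387/26 ≈ -322.58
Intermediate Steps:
W = 26 (W = -6 + 2*(0 + 4)² = -6 + 2*4² = -6 + 2*16 = -6 + 32 = 26)
w(n) = 26
-8387/w(54) = -8387/26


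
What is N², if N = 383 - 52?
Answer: 109561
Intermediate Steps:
N = 331
N² = 331² = 109561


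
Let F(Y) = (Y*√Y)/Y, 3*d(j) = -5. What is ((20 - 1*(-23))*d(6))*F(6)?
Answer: -215*√6/3 ≈ -175.55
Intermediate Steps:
d(j) = -5/3 (d(j) = (⅓)*(-5) = -5/3)
F(Y) = √Y (F(Y) = Y^(3/2)/Y = √Y)
((20 - 1*(-23))*d(6))*F(6) = ((20 - 1*(-23))*(-5/3))*√6 = ((20 + 23)*(-5/3))*√6 = (43*(-5/3))*√6 = -215*√6/3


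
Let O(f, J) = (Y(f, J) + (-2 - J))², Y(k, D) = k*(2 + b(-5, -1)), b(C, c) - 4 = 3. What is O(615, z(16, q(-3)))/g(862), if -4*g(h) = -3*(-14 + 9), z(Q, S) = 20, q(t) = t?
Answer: -121572676/15 ≈ -8.1048e+6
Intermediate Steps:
b(C, c) = 7 (b(C, c) = 4 + 3 = 7)
Y(k, D) = 9*k (Y(k, D) = k*(2 + 7) = k*9 = 9*k)
O(f, J) = (-2 - J + 9*f)² (O(f, J) = (9*f + (-2 - J))² = (-2 - J + 9*f)²)
g(h) = -15/4 (g(h) = -(-3)*(-14 + 9)/4 = -(-3)*(-5)/4 = -¼*15 = -15/4)
O(615, z(16, q(-3)))/g(862) = (2 + 20 - 9*615)²/(-15/4) = (2 + 20 - 5535)²*(-4/15) = (-5513)²*(-4/15) = 30393169*(-4/15) = -121572676/15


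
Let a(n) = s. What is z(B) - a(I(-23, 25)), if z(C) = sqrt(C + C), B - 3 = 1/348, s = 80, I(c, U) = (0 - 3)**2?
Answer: -80 + sqrt(181830)/174 ≈ -77.549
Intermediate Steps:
I(c, U) = 9 (I(c, U) = (-3)**2 = 9)
a(n) = 80
B = 1045/348 (B = 3 + 1/348 = 1045/348 ≈ 3.0029)
z(C) = sqrt(2)*sqrt(C) (z(C) = sqrt(2*C) = sqrt(2)*sqrt(C))
z(B) - a(I(-23, 25)) = sqrt(2)*sqrt(1045/348) - 1*80 = sqrt(2)*(sqrt(90915)/174) - 80 = sqrt(181830)/174 - 80 = -80 + sqrt(181830)/174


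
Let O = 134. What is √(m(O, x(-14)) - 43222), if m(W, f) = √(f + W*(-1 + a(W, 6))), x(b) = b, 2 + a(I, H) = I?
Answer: √(-43222 + 2*√4385) ≈ 207.58*I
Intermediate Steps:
a(I, H) = -2 + I
m(W, f) = √(f + W*(-3 + W)) (m(W, f) = √(f + W*(-1 + (-2 + W))) = √(f + W*(-3 + W)))
√(m(O, x(-14)) - 43222) = √(√(-14 - 1*134 + 134*(-2 + 134)) - 43222) = √(√(-14 - 134 + 134*132) - 43222) = √(√(-14 - 134 + 17688) - 43222) = √(√17540 - 43222) = √(2*√4385 - 43222) = √(-43222 + 2*√4385)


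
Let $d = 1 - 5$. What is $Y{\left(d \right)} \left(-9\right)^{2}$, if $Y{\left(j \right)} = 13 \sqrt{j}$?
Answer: $2106 i \approx 2106.0 i$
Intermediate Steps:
$d = -4$
$Y{\left(d \right)} \left(-9\right)^{2} = 13 \sqrt{-4} \left(-9\right)^{2} = 13 \cdot 2 i 81 = 26 i 81 = 2106 i$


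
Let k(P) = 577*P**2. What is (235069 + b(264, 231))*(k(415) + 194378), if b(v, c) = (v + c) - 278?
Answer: 23427004211058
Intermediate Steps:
b(v, c) = -278 + c + v (b(v, c) = (c + v) - 278 = -278 + c + v)
(235069 + b(264, 231))*(k(415) + 194378) = (235069 + (-278 + 231 + 264))*(577*415**2 + 194378) = (235069 + 217)*(577*172225 + 194378) = 235286*(99373825 + 194378) = 235286*99568203 = 23427004211058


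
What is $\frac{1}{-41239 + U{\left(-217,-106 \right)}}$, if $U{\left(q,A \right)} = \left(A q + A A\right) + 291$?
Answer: $- \frac{1}{6710} \approx -0.00014903$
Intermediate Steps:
$U{\left(q,A \right)} = 291 + A^{2} + A q$ ($U{\left(q,A \right)} = \left(A q + A^{2}\right) + 291 = \left(A^{2} + A q\right) + 291 = 291 + A^{2} + A q$)
$\frac{1}{-41239 + U{\left(-217,-106 \right)}} = \frac{1}{-41239 + \left(291 + \left(-106\right)^{2} - -23002\right)} = \frac{1}{-41239 + \left(291 + 11236 + 23002\right)} = \frac{1}{-41239 + 34529} = \frac{1}{-6710} = - \frac{1}{6710}$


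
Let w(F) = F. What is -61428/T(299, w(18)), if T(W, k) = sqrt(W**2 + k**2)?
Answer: -61428*sqrt(3589)/17945 ≈ -205.07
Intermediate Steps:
-61428/T(299, w(18)) = -61428/sqrt(299**2 + 18**2) = -61428/sqrt(89401 + 324) = -61428*sqrt(3589)/17945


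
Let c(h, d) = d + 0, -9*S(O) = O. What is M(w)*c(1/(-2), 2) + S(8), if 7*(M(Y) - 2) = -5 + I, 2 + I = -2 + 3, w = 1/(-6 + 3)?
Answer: 88/63 ≈ 1.3968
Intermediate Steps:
S(O) = -O/9
w = -1/3 (w = 1/(-3) = -1/3 ≈ -0.33333)
I = -1 (I = -2 + (-2 + 3) = -2 + 1 = -1)
c(h, d) = d
M(Y) = 8/7 (M(Y) = 2 + (-5 - 1)/7 = 2 + (1/7)*(-6) = 2 - 6/7 = 8/7)
M(w)*c(1/(-2), 2) + S(8) = (8/7)*2 - 1/9*8 = 16/7 - 8/9 = 88/63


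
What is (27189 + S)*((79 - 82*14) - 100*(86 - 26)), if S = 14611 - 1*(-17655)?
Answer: -420287395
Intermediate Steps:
S = 32266 (S = 14611 + 17655 = 32266)
(27189 + S)*((79 - 82*14) - 100*(86 - 26)) = (27189 + 32266)*((79 - 82*14) - 100*(86 - 26)) = 59455*((79 - 1148) - 100*60) = 59455*(-1069 - 6000) = 59455*(-7069) = -420287395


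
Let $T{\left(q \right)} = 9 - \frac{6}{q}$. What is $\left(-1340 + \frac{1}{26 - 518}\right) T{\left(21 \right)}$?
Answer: $- \frac{5745163}{492} \approx -11677.0$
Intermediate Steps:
$\left(-1340 + \frac{1}{26 - 518}\right) T{\left(21 \right)} = \left(-1340 + \frac{1}{26 - 518}\right) \left(9 - \frac{6}{21}\right) = \left(-1340 + \frac{1}{-492}\right) \left(9 - \frac{2}{7}\right) = \left(-1340 - \frac{1}{492}\right) \left(9 - \frac{2}{7}\right) = \left(- \frac{659281}{492}\right) \frac{61}{7} = - \frac{5745163}{492}$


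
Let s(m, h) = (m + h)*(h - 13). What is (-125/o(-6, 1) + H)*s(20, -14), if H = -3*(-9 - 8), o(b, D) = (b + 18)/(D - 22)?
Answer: -87399/2 ≈ -43700.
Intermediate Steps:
o(b, D) = (18 + b)/(-22 + D)
s(m, h) = (-13 + h)*(h + m) (s(m, h) = (h + m)*(-13 + h) = (-13 + h)*(h + m))
H = 51 (H = -3*(-17) = 51)
(-125/o(-6, 1) + H)*s(20, -14) = (-125*(-22 + 1)/(18 - 6) + 51)*((-14)**2 - 13*(-14) - 13*20 - 14*20) = (-125/(12/(-21)) + 51)*(196 + 182 - 260 - 280) = (-125/((-1/21*12)) + 51)*(-162) = (-125/(-4/7) + 51)*(-162) = (-125*(-7/4) + 51)*(-162) = (875/4 + 51)*(-162) = (1079/4)*(-162) = -87399/2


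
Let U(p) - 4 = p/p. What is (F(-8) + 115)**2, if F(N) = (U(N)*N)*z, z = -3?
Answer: 55225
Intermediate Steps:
U(p) = 5 (U(p) = 4 + p/p = 4 + 1 = 5)
F(N) = -15*N (F(N) = (5*N)*(-3) = -15*N)
(F(-8) + 115)**2 = (-15*(-8) + 115)**2 = (120 + 115)**2 = 235**2 = 55225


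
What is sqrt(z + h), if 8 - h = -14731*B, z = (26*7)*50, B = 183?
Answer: sqrt(2704881) ≈ 1644.7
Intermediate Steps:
z = 9100 (z = 182*50 = 9100)
h = 2695781 (h = 8 - (-14731)*183 = 8 - 1*(-2695773) = 8 + 2695773 = 2695781)
sqrt(z + h) = sqrt(9100 + 2695781) = sqrt(2704881)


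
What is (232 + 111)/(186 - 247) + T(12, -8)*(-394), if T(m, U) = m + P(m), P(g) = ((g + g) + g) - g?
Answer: -865567/61 ≈ -14190.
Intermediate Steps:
P(g) = 2*g (P(g) = (2*g + g) - g = 3*g - g = 2*g)
T(m, U) = 3*m (T(m, U) = m + 2*m = 3*m)
(232 + 111)/(186 - 247) + T(12, -8)*(-394) = (232 + 111)/(186 - 247) + (3*12)*(-394) = 343/(-61) + 36*(-394) = 343*(-1/61) - 14184 = -343/61 - 14184 = -865567/61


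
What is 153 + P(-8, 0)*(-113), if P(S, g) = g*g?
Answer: 153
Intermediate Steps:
P(S, g) = g²
153 + P(-8, 0)*(-113) = 153 + 0²*(-113) = 153 + 0*(-113) = 153 + 0 = 153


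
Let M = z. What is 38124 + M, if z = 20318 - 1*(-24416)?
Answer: 82858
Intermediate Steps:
z = 44734 (z = 20318 + 24416 = 44734)
M = 44734
38124 + M = 38124 + 44734 = 82858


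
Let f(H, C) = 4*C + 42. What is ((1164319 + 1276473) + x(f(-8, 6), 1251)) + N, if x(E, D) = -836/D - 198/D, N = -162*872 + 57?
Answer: 2876779801/1251 ≈ 2.2996e+6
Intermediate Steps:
N = -141207 (N = -141264 + 57 = -141207)
f(H, C) = 42 + 4*C
x(E, D) = -1034/D
((1164319 + 1276473) + x(f(-8, 6), 1251)) + N = ((1164319 + 1276473) - 1034/1251) - 141207 = (2440792 - 1034*1/1251) - 141207 = (2440792 - 1034/1251) - 141207 = 3053429758/1251 - 141207 = 2876779801/1251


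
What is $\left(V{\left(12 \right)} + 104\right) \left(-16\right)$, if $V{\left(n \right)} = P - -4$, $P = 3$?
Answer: $-1776$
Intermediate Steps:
$V{\left(n \right)} = 7$ ($V{\left(n \right)} = 3 - -4 = 3 + 4 = 7$)
$\left(V{\left(12 \right)} + 104\right) \left(-16\right) = \left(7 + 104\right) \left(-16\right) = 111 \left(-16\right) = -1776$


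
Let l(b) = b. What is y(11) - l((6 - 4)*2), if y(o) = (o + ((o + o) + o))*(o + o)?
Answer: 964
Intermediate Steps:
y(o) = 8*o² (y(o) = (o + (2*o + o))*(2*o) = (o + 3*o)*(2*o) = (4*o)*(2*o) = 8*o²)
y(11) - l((6 - 4)*2) = 8*11² - (6 - 4)*2 = 8*121 - 2*2 = 968 - 1*4 = 968 - 4 = 964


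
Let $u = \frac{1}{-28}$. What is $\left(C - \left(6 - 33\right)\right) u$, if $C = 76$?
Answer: $- \frac{103}{28} \approx -3.6786$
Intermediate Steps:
$u = - \frac{1}{28} \approx -0.035714$
$\left(C - \left(6 - 33\right)\right) u = \left(76 - \left(6 - 33\right)\right) \left(- \frac{1}{28}\right) = \left(76 - -27\right) \left(- \frac{1}{28}\right) = \left(76 + 27\right) \left(- \frac{1}{28}\right) = 103 \left(- \frac{1}{28}\right) = - \frac{103}{28}$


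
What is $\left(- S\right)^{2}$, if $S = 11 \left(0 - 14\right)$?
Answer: $23716$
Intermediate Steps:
$S = -154$ ($S = 11 \left(0 - 14\right) = 11 \left(-14\right) = -154$)
$\left(- S\right)^{2} = \left(\left(-1\right) \left(-154\right)\right)^{2} = 154^{2} = 23716$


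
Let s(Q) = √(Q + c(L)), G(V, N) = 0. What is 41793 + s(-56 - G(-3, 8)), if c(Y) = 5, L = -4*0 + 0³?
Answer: 41793 + I*√51 ≈ 41793.0 + 7.1414*I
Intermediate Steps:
L = 0 (L = 0 + 0 = 0)
s(Q) = √(5 + Q) (s(Q) = √(Q + 5) = √(5 + Q))
41793 + s(-56 - G(-3, 8)) = 41793 + √(5 + (-56 - 1*0)) = 41793 + √(5 + (-56 + 0)) = 41793 + √(5 - 56) = 41793 + √(-51) = 41793 + I*√51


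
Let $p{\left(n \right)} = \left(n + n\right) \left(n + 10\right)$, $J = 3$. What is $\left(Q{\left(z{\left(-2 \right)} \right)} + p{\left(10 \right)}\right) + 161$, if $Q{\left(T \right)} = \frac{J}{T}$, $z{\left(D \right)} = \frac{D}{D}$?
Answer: $564$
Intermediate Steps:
$z{\left(D \right)} = 1$
$Q{\left(T \right)} = \frac{3}{T}$
$p{\left(n \right)} = 2 n \left(10 + n\right)$
$\left(Q{\left(z{\left(-2 \right)} \right)} + p{\left(10 \right)}\right) + 161 = \left(\frac{3}{1} + 2 \cdot 10 \left(10 + 10\right)\right) + 161 = \left(3 \cdot 1 + 2 \cdot 10 \cdot 20\right) + 161 = \left(3 + 400\right) + 161 = 403 + 161 = 564$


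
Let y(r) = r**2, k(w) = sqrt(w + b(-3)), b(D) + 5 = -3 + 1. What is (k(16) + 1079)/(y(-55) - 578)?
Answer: 1082/2447 ≈ 0.44217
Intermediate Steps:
b(D) = -7 (b(D) = -5 + (-3 + 1) = -5 - 2 = -7)
k(w) = sqrt(-7 + w) (k(w) = sqrt(w - 7) = sqrt(-7 + w))
(k(16) + 1079)/(y(-55) - 578) = (sqrt(-7 + 16) + 1079)/((-55)**2 - 578) = (sqrt(9) + 1079)/(3025 - 578) = (3 + 1079)/2447 = 1082*(1/2447) = 1082/2447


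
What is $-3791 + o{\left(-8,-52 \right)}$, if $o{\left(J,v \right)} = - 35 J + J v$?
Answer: $-3095$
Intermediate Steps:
$-3791 + o{\left(-8,-52 \right)} = -3791 - 8 \left(-35 - 52\right) = -3791 - -696 = -3791 + 696 = -3095$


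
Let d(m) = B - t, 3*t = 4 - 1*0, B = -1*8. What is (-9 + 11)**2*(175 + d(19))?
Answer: 1988/3 ≈ 662.67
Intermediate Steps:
B = -8
t = 4/3 (t = (4 - 1*0)/3 = (4 + 0)/3 = (1/3)*4 = 4/3 ≈ 1.3333)
d(m) = -28/3 (d(m) = -8 - 1*4/3 = -8 - 4/3 = -28/3)
(-9 + 11)**2*(175 + d(19)) = (-9 + 11)**2*(175 - 28/3) = 2**2*(497/3) = 4*(497/3) = 1988/3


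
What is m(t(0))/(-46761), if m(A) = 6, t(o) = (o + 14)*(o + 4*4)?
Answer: -2/15587 ≈ -0.00012831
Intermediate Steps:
t(o) = (14 + o)*(16 + o) (t(o) = (14 + o)*(o + 16) = (14 + o)*(16 + o))
m(t(0))/(-46761) = 6/(-46761) = 6*(-1/46761) = -2/15587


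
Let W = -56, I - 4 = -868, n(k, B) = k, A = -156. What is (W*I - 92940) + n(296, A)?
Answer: -44260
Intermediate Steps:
I = -864 (I = 4 - 868 = -864)
(W*I - 92940) + n(296, A) = (-56*(-864) - 92940) + 296 = (48384 - 92940) + 296 = -44556 + 296 = -44260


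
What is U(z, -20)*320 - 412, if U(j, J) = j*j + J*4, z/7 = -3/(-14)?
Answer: -25292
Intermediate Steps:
z = 3/2 (z = 7*(-3/(-14)) = 7*(-3*(-1/14)) = 7*(3/14) = 3/2 ≈ 1.5000)
U(j, J) = j**2 + 4*J
U(z, -20)*320 - 412 = ((3/2)**2 + 4*(-20))*320 - 412 = (9/4 - 80)*320 - 412 = -311/4*320 - 412 = -24880 - 412 = -25292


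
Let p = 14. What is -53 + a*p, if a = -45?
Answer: -683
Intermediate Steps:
-53 + a*p = -53 - 45*14 = -53 - 630 = -683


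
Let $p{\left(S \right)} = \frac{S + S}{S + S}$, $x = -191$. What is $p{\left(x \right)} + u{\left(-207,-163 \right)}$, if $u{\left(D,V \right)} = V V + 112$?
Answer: $26682$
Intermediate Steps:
$u{\left(D,V \right)} = 112 + V^{2}$ ($u{\left(D,V \right)} = V^{2} + 112 = 112 + V^{2}$)
$p{\left(S \right)} = 1$ ($p{\left(S \right)} = \frac{2 S}{2 S} = 2 S \frac{1}{2 S} = 1$)
$p{\left(x \right)} + u{\left(-207,-163 \right)} = 1 + \left(112 + \left(-163\right)^{2}\right) = 1 + \left(112 + 26569\right) = 1 + 26681 = 26682$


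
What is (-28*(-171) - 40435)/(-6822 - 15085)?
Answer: 35647/21907 ≈ 1.6272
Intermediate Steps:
(-28*(-171) - 40435)/(-6822 - 15085) = (4788 - 40435)/(-21907) = -35647*(-1/21907) = 35647/21907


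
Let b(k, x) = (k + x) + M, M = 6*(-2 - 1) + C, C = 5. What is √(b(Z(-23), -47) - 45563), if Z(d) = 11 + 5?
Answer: I*√45607 ≈ 213.56*I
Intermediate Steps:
Z(d) = 16
M = -13 (M = 6*(-2 - 1) + 5 = 6*(-3) + 5 = -18 + 5 = -13)
b(k, x) = -13 + k + x (b(k, x) = (k + x) - 13 = -13 + k + x)
√(b(Z(-23), -47) - 45563) = √((-13 + 16 - 47) - 45563) = √(-44 - 45563) = √(-45607) = I*√45607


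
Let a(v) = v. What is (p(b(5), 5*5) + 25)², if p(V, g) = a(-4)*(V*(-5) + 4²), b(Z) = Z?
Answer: 3721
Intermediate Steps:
p(V, g) = -64 + 20*V (p(V, g) = -4*(V*(-5) + 4²) = -4*(-5*V + 16) = -4*(16 - 5*V) = -64 + 20*V)
(p(b(5), 5*5) + 25)² = ((-64 + 20*5) + 25)² = ((-64 + 100) + 25)² = (36 + 25)² = 61² = 3721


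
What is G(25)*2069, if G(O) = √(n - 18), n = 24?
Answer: 2069*√6 ≈ 5068.0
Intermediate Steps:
G(O) = √6 (G(O) = √(24 - 18) = √6)
G(25)*2069 = √6*2069 = 2069*√6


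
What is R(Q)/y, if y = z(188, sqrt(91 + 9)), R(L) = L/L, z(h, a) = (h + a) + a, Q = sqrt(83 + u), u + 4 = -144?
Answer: 1/208 ≈ 0.0048077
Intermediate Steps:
u = -148 (u = -4 - 144 = -148)
Q = I*sqrt(65) (Q = sqrt(83 - 148) = sqrt(-65) = I*sqrt(65) ≈ 8.0623*I)
z(h, a) = h + 2*a (z(h, a) = (a + h) + a = h + 2*a)
R(L) = 1
y = 208 (y = 188 + 2*sqrt(91 + 9) = 188 + 2*sqrt(100) = 188 + 2*10 = 188 + 20 = 208)
R(Q)/y = 1/208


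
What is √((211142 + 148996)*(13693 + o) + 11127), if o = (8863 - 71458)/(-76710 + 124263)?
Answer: √10238934083384571/1441 ≈ 70220.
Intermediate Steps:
o = -20865/15851 (o = -62595/47553 = -62595*1/47553 = -20865/15851 ≈ -1.3163)
√((211142 + 148996)*(13693 + o) + 11127) = √((211142 + 148996)*(13693 - 20865/15851) + 11127) = √(360138*(217026878/15851) + 11127) = √(78159625789164/15851 + 11127) = √(78159802163241/15851) = √10238934083384571/1441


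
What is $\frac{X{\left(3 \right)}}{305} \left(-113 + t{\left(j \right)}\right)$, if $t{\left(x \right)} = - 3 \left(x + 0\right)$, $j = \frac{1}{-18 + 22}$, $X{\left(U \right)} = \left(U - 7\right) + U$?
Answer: $\frac{91}{244} \approx 0.37295$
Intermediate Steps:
$X{\left(U \right)} = -7 + 2 U$ ($X{\left(U \right)} = \left(-7 + U\right) + U = -7 + 2 U$)
$j = \frac{1}{4} \approx 0.25$
$t{\left(x \right)} = - 3 x$
$\frac{X{\left(3 \right)}}{305} \left(-113 + t{\left(j \right)}\right) = \frac{-7 + 2 \cdot 3}{305} \left(-113 - \frac{3}{4}\right) = \left(-7 + 6\right) \frac{1}{305} \left(-113 - \frac{3}{4}\right) = \left(-1\right) \frac{1}{305} \left(- \frac{455}{4}\right) = \left(- \frac{1}{305}\right) \left(- \frac{455}{4}\right) = \frac{91}{244}$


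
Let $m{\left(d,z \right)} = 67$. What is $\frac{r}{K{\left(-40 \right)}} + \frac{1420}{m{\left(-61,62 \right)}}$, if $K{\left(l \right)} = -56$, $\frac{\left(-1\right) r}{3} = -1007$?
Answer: $- \frac{122887}{3752} \approx -32.752$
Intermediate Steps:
$r = 3021$ ($r = \left(-3\right) \left(-1007\right) = 3021$)
$\frac{r}{K{\left(-40 \right)}} + \frac{1420}{m{\left(-61,62 \right)}} = \frac{3021}{-56} + \frac{1420}{67} = 3021 \left(- \frac{1}{56}\right) + 1420 \cdot \frac{1}{67} = - \frac{3021}{56} + \frac{1420}{67} = - \frac{122887}{3752}$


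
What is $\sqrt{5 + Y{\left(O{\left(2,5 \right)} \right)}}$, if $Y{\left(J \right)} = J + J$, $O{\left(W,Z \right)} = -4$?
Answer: $i \sqrt{3} \approx 1.732 i$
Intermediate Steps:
$Y{\left(J \right)} = 2 J$
$\sqrt{5 + Y{\left(O{\left(2,5 \right)} \right)}} = \sqrt{5 + 2 \left(-4\right)} = \sqrt{5 - 8} = \sqrt{-3} = i \sqrt{3}$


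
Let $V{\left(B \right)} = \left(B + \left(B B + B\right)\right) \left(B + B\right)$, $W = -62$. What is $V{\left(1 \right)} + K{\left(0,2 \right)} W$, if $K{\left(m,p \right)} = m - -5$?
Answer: $-304$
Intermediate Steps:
$K{\left(m,p \right)} = 5 + m$ ($K{\left(m,p \right)} = m + 5 = 5 + m$)
$V{\left(B \right)} = 2 B \left(B^{2} + 2 B\right)$ ($V{\left(B \right)} = \left(B + \left(B^{2} + B\right)\right) 2 B = \left(B + \left(B + B^{2}\right)\right) 2 B = \left(B^{2} + 2 B\right) 2 B = 2 B \left(B^{2} + 2 B\right)$)
$V{\left(1 \right)} + K{\left(0,2 \right)} W = 2 \cdot 1^{2} \left(2 + 1\right) + \left(5 + 0\right) \left(-62\right) = 2 \cdot 1 \cdot 3 + 5 \left(-62\right) = 6 - 310 = -304$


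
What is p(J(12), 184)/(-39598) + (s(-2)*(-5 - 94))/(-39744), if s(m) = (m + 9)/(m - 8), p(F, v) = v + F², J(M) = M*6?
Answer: -120049963/874323840 ≈ -0.13731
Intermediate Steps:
J(M) = 6*M
s(m) = (9 + m)/(-8 + m)
p(J(12), 184)/(-39598) + (s(-2)*(-5 - 94))/(-39744) = (184 + (6*12)²)/(-39598) + (((9 - 2)/(-8 - 2))*(-5 - 94))/(-39744) = (184 + 72²)*(-1/39598) + ((7/(-10))*(-99))*(-1/39744) = (184 + 5184)*(-1/39598) + (-⅒*7*(-99))*(-1/39744) = 5368*(-1/39598) - 7/10*(-99)*(-1/39744) = -2684/19799 + (693/10)*(-1/39744) = -2684/19799 - 77/44160 = -120049963/874323840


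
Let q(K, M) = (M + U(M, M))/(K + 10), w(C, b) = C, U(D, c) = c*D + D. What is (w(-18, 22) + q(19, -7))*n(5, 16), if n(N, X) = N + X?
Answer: -10227/29 ≈ -352.66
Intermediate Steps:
U(D, c) = D + D*c (U(D, c) = D*c + D = D + D*c)
q(K, M) = (M + M*(1 + M))/(10 + K) (q(K, M) = (M + M*(1 + M))/(K + 10) = (M + M*(1 + M))/(10 + K))
(w(-18, 22) + q(19, -7))*n(5, 16) = (-18 - 7*(2 - 7)/(10 + 19))*(5 + 16) = (-18 - 7*(-5)/29)*21 = (-18 - 7*1/29*(-5))*21 = (-18 + 35/29)*21 = -487/29*21 = -10227/29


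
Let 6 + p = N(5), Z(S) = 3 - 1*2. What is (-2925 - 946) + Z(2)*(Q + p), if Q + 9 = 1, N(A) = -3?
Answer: -3888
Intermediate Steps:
Z(S) = 1 (Z(S) = 3 - 2 = 1)
Q = -8 (Q = -9 + 1 = -8)
p = -9 (p = -6 - 3 = -9)
(-2925 - 946) + Z(2)*(Q + p) = (-2925 - 946) + 1*(-8 - 9) = -3871 + 1*(-17) = -3871 - 17 = -3888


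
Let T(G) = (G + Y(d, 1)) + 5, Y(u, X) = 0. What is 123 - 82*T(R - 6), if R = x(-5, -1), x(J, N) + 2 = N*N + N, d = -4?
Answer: 369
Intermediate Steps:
x(J, N) = -2 + N + N² (x(J, N) = -2 + (N*N + N) = -2 + (N² + N) = -2 + (N + N²) = -2 + N + N²)
R = -2 (R = -2 - 1 + (-1)² = -2 - 1 + 1 = -2)
T(G) = 5 + G (T(G) = (G + 0) + 5 = G + 5 = 5 + G)
123 - 82*T(R - 6) = 123 - 82*(5 + (-2 - 6)) = 123 - 82*(5 - 8) = 123 - 82*(-3) = 123 + 246 = 369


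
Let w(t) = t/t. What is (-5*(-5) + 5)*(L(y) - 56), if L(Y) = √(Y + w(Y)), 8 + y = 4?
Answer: -1680 + 30*I*√3 ≈ -1680.0 + 51.962*I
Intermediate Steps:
w(t) = 1
y = -4 (y = -8 + 4 = -4)
L(Y) = √(1 + Y) (L(Y) = √(Y + 1) = √(1 + Y))
(-5*(-5) + 5)*(L(y) - 56) = (-5*(-5) + 5)*(√(1 - 4) - 56) = (25 + 5)*(√(-3) - 56) = 30*(I*√3 - 56) = 30*(-56 + I*√3) = -1680 + 30*I*√3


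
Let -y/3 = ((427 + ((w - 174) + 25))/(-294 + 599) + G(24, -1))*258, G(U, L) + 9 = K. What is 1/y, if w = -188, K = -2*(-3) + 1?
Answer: 61/80496 ≈ 0.00075780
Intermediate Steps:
K = 7 (K = 6 + 1 = 7)
G(U, L) = -2 (G(U, L) = -9 + 7 = -2)
y = 80496/61 (y = -3*((427 + ((-188 - 174) + 25))/(-294 + 599) - 2)*258 = -3*((427 + (-362 + 25))/305 - 2)*258 = -3*((427 - 337)*(1/305) - 2)*258 = -3*(90*(1/305) - 2)*258 = -3*(18/61 - 2)*258 = -(-312)*258/61 = -3*(-26832/61) = 80496/61 ≈ 1319.6)
1/y = 1/(80496/61) = 61/80496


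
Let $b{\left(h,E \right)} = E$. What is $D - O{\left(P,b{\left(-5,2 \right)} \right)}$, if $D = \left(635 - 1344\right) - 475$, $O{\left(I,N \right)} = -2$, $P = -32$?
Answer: $-1182$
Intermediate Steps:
$D = -1184$ ($D = -709 - 475 = -1184$)
$D - O{\left(P,b{\left(-5,2 \right)} \right)} = -1184 - -2 = -1184 + 2 = -1182$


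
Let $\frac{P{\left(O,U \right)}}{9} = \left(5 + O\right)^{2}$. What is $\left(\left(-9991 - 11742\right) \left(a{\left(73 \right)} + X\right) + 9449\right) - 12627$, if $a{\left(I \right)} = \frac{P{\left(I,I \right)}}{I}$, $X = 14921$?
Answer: $- \frac{24862544931}{73} \approx -3.4058 \cdot 10^{8}$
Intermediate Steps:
$P{\left(O,U \right)} = 9 \left(5 + O\right)^{2}$
$a{\left(I \right)} = \frac{9 \left(5 + I\right)^{2}}{I}$
$\left(\left(-9991 - 11742\right) \left(a{\left(73 \right)} + X\right) + 9449\right) - 12627 = \left(\left(-9991 - 11742\right) \left(\frac{9 \left(5 + 73\right)^{2}}{73} + 14921\right) + 9449\right) - 12627 = \left(- 21733 \left(9 \cdot \frac{1}{73} \cdot 78^{2} + 14921\right) + 9449\right) - 12627 = \left(- 21733 \left(9 \cdot \frac{1}{73} \cdot 6084 + 14921\right) + 9449\right) - 12627 = \left(- 21733 \left(\frac{54756}{73} + 14921\right) + 9449\right) - 12627 = \left(\left(-21733\right) \frac{1143989}{73} + 9449\right) - 12627 = \left(- \frac{24862312937}{73} + 9449\right) - 12627 = - \frac{24861623160}{73} - 12627 = - \frac{24862544931}{73}$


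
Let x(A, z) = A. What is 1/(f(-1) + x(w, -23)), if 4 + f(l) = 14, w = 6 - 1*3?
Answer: 1/13 ≈ 0.076923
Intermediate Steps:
w = 3 (w = 6 - 3 = 3)
f(l) = 10 (f(l) = -4 + 14 = 10)
1/(f(-1) + x(w, -23)) = 1/(10 + 3) = 1/13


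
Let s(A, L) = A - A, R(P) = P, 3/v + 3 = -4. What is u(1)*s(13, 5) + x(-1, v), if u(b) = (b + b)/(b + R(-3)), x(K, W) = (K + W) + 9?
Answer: 53/7 ≈ 7.5714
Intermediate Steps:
v = -3/7 (v = 3/(-3 - 4) = 3/(-7) = 3*(-⅐) = -3/7 ≈ -0.42857)
x(K, W) = 9 + K + W
s(A, L) = 0
u(b) = 2*b/(-3 + b) (u(b) = (b + b)/(b - 3) = (2*b)/(-3 + b) = 2*b/(-3 + b))
u(1)*s(13, 5) + x(-1, v) = (2*1/(-3 + 1))*0 + (9 - 1 - 3/7) = (2*1/(-2))*0 + 53/7 = (2*1*(-½))*0 + 53/7 = -1*0 + 53/7 = 0 + 53/7 = 53/7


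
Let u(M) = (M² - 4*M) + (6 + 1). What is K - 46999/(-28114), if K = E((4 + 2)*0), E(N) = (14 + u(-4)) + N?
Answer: 1537041/28114 ≈ 54.672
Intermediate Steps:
u(M) = 7 + M² - 4*M (u(M) = (M² - 4*M) + 7 = 7 + M² - 4*M)
E(N) = 53 + N (E(N) = (14 + (7 + (-4)² - 4*(-4))) + N = (14 + (7 + 16 + 16)) + N = (14 + 39) + N = 53 + N)
K = 53 (K = 53 + (4 + 2)*0 = 53 + 6*0 = 53 + 0 = 53)
K - 46999/(-28114) = 53 - 46999/(-28114) = 53 - 46999*(-1)/28114 = 53 - 1*(-46999/28114) = 53 + 46999/28114 = 1537041/28114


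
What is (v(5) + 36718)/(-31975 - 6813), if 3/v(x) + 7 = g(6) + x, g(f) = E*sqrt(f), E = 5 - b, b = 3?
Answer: -367183/387880 - 3*sqrt(6)/387880 ≈ -0.94666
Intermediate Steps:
E = 2 (E = 5 - 1*3 = 5 - 3 = 2)
g(f) = 2*sqrt(f)
v(x) = 3/(-7 + x + 2*sqrt(6)) (v(x) = 3/(-7 + (2*sqrt(6) + x)) = 3/(-7 + (x + 2*sqrt(6))) = 3/(-7 + x + 2*sqrt(6)))
(v(5) + 36718)/(-31975 - 6813) = (3/(-7 + 5 + 2*sqrt(6)) + 36718)/(-31975 - 6813) = (3/(-2 + 2*sqrt(6)) + 36718)/(-38788) = (36718 + 3/(-2 + 2*sqrt(6)))*(-1/38788) = -18359/19394 - 3/(38788*(-2 + 2*sqrt(6)))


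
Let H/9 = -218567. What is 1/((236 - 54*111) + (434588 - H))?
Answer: 1/2395933 ≈ 4.1737e-7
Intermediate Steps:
H = -1967103 (H = 9*(-218567) = -1967103)
1/((236 - 54*111) + (434588 - H)) = 1/((236 - 54*111) + (434588 - 1*(-1967103))) = 1/((236 - 5994) + (434588 + 1967103)) = 1/(-5758 + 2401691) = 1/2395933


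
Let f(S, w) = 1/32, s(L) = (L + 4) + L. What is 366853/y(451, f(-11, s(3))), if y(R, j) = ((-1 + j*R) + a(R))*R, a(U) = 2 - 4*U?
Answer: -11739296/25817495 ≈ -0.45470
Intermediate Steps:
s(L) = 4 + 2*L (s(L) = (4 + L) + L = 4 + 2*L)
f(S, w) = 1/32
y(R, j) = R*(1 - 4*R + R*j) (y(R, j) = ((-1 + j*R) + (2 - 4*R))*R = ((-1 + R*j) + (2 - 4*R))*R = (1 - 4*R + R*j)*R = R*(1 - 4*R + R*j))
366853/y(451, f(-11, s(3))) = 366853/((451*(1 - 4*451 + 451*(1/32)))) = 366853/((451*(1 - 1804 + 451/32))) = 366853/((451*(-57245/32))) = 366853/(-25817495/32) = 366853*(-32/25817495) = -11739296/25817495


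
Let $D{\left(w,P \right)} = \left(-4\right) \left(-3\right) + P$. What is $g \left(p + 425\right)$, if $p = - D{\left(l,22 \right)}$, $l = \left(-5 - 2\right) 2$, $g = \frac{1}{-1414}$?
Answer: $- \frac{391}{1414} \approx -0.27652$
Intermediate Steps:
$g = - \frac{1}{1414} \approx -0.00070721$
$l = -14$ ($l = \left(-7\right) 2 = -14$)
$D{\left(w,P \right)} = 12 + P$
$p = -34$ ($p = - (12 + 22) = \left(-1\right) 34 = -34$)
$g \left(p + 425\right) = - \frac{-34 + 425}{1414} = \left(- \frac{1}{1414}\right) 391 = - \frac{391}{1414}$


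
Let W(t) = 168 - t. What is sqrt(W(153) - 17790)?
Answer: 15*I*sqrt(79) ≈ 133.32*I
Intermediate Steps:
sqrt(W(153) - 17790) = sqrt((168 - 1*153) - 17790) = sqrt((168 - 153) - 17790) = sqrt(15 - 17790) = sqrt(-17775) = 15*I*sqrt(79)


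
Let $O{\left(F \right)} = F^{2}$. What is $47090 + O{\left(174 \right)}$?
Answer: $77366$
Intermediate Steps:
$47090 + O{\left(174 \right)} = 47090 + 174^{2} = 47090 + 30276 = 77366$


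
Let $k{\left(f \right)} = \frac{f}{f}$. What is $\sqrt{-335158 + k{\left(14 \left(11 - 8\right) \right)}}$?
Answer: $i \sqrt{335157} \approx 578.93 i$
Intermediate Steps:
$k{\left(f \right)} = 1$
$\sqrt{-335158 + k{\left(14 \left(11 - 8\right) \right)}} = \sqrt{-335158 + 1} = \sqrt{-335157} = i \sqrt{335157}$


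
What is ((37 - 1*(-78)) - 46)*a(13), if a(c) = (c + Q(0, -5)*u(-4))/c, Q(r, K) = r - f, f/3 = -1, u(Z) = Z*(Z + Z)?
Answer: 7521/13 ≈ 578.54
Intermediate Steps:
u(Z) = 2*Z**2 (u(Z) = Z*(2*Z) = 2*Z**2)
f = -3 (f = 3*(-1) = -3)
Q(r, K) = 3 + r (Q(r, K) = r - 1*(-3) = r + 3 = 3 + r)
a(c) = (96 + c)/c (a(c) = (c + (3 + 0)*(2*(-4)**2))/c = (c + 3*(2*16))/c = (c + 3*32)/c = (c + 96)/c = (96 + c)/c)
((37 - 1*(-78)) - 46)*a(13) = ((37 - 1*(-78)) - 46)*((96 + 13)/13) = ((37 + 78) - 46)*((1/13)*109) = (115 - 46)*(109/13) = 69*(109/13) = 7521/13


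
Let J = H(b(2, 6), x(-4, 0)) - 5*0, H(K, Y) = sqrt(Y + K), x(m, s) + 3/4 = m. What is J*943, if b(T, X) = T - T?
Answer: 943*I*sqrt(19)/2 ≈ 2055.2*I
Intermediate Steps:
x(m, s) = -3/4 + m
b(T, X) = 0
H(K, Y) = sqrt(K + Y)
J = I*sqrt(19)/2 (J = sqrt(0 + (-3/4 - 4)) - 5*0 = sqrt(0 - 19/4) + 0 = sqrt(-19/4) + 0 = I*sqrt(19)/2 + 0 = I*sqrt(19)/2 ≈ 2.1795*I)
J*943 = (I*sqrt(19)/2)*943 = 943*I*sqrt(19)/2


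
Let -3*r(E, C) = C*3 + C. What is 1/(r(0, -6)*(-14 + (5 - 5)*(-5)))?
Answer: -1/112 ≈ -0.0089286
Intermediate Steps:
r(E, C) = -4*C/3 (r(E, C) = -(C*3 + C)/3 = -(3*C + C)/3 = -4*C/3)
1/(r(0, -6)*(-14 + (5 - 5)*(-5))) = 1/((-4/3*(-6))*(-14 + (5 - 5)*(-5))) = 1/(8*(-14 + 0*(-5))) = 1/(8*(-14 + 0)) = 1/(8*(-14)) = 1/(-112) = -1/112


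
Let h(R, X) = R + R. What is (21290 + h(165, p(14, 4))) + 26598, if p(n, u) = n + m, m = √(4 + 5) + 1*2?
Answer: 48218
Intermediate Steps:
m = 5 (m = √9 + 2 = 3 + 2 = 5)
p(n, u) = 5 + n (p(n, u) = n + 5 = 5 + n)
h(R, X) = 2*R
(21290 + h(165, p(14, 4))) + 26598 = (21290 + 2*165) + 26598 = (21290 + 330) + 26598 = 21620 + 26598 = 48218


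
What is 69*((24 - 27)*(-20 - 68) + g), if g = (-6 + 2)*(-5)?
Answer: 19596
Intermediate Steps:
g = 20 (g = -4*(-5) = 20)
69*((24 - 27)*(-20 - 68) + g) = 69*((24 - 27)*(-20 - 68) + 20) = 69*(-3*(-88) + 20) = 69*(264 + 20) = 69*284 = 19596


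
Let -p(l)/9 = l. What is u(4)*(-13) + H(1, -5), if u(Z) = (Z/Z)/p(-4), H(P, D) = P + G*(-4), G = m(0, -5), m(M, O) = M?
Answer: 23/36 ≈ 0.63889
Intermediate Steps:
G = 0
p(l) = -9*l
H(P, D) = P (H(P, D) = P + 0*(-4) = P + 0 = P)
u(Z) = 1/36 (u(Z) = (Z/Z)/((-9*(-4))) = 1/36)
u(4)*(-13) + H(1, -5) = (1/36)*(-13) + 1 = -13/36 + 1 = 23/36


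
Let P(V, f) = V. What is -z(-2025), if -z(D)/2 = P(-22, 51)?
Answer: -44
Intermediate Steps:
z(D) = 44 (z(D) = -2*(-22) = 44)
-z(-2025) = -1*44 = -44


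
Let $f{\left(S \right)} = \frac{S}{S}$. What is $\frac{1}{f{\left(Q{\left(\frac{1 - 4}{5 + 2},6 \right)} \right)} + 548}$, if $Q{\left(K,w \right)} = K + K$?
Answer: $\frac{1}{549} \approx 0.0018215$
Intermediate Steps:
$Q{\left(K,w \right)} = 2 K$
$f{\left(S \right)} = 1$
$\frac{1}{f{\left(Q{\left(\frac{1 - 4}{5 + 2},6 \right)} \right)} + 548} = \frac{1}{1 + 548} = \frac{1}{549}$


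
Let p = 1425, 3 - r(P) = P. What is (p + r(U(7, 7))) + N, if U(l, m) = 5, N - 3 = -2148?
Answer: -722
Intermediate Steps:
N = -2145 (N = 3 - 2148 = -2145)
r(P) = 3 - P
(p + r(U(7, 7))) + N = (1425 + (3 - 1*5)) - 2145 = (1425 + (3 - 5)) - 2145 = (1425 - 2) - 2145 = 1423 - 2145 = -722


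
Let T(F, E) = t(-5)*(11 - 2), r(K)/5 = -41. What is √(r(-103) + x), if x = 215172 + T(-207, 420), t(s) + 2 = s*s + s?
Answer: √215129 ≈ 463.82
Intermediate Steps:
t(s) = -2 + s + s² (t(s) = -2 + (s*s + s) = -2 + (s² + s) = -2 + (s + s²) = -2 + s + s²)
r(K) = -205 (r(K) = 5*(-41) = -205)
T(F, E) = 162 (T(F, E) = (-2 - 5 + (-5)²)*(11 - 2) = (-2 - 5 + 25)*9 = 18*9 = 162)
x = 215334 (x = 215172 + 162 = 215334)
√(r(-103) + x) = √(-205 + 215334) = √215129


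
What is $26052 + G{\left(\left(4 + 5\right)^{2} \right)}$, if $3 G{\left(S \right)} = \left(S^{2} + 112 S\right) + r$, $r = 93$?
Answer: $31294$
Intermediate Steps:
$G{\left(S \right)} = 31 + \frac{S^{2}}{3} + \frac{112 S}{3}$ ($G{\left(S \right)} = \frac{\left(S^{2} + 112 S\right) + 93}{3} = \frac{93 + S^{2} + 112 S}{3} = 31 + \frac{S^{2}}{3} + \frac{112 S}{3}$)
$26052 + G{\left(\left(4 + 5\right)^{2} \right)} = 26052 + \left(31 + \frac{\left(\left(4 + 5\right)^{2}\right)^{2}}{3} + \frac{112 \left(4 + 5\right)^{2}}{3}\right) = 26052 + \left(31 + \frac{\left(9^{2}\right)^{2}}{3} + \frac{112 \cdot 9^{2}}{3}\right) = 26052 + \left(31 + \frac{81^{2}}{3} + \frac{112}{3} \cdot 81\right) = 26052 + \left(31 + \frac{1}{3} \cdot 6561 + 3024\right) = 26052 + \left(31 + 2187 + 3024\right) = 26052 + 5242 = 31294$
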